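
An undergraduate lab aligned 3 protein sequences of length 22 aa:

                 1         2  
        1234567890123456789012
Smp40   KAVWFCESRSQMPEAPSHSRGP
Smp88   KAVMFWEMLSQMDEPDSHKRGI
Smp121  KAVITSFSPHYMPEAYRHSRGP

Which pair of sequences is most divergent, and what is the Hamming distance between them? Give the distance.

14

Pairwise Hamming distances:
  Smp40 vs Smp88: 9
  Smp40 vs Smp121: 9
  Smp88 vs Smp121: 14
The largest is 14, between Smp88 and Smp121.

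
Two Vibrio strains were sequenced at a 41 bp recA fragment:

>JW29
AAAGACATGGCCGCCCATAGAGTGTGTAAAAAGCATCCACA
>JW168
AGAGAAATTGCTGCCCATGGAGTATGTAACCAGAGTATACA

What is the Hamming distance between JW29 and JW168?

Differing sites — 2:A/G; 6:C/A; 9:G/T; 12:C/T; 19:A/G; 24:G/A; 30:A/C; 31:A/C; 34:C/A; 35:A/G; 37:C/A; 38:C/T.
That gives 12 mismatches out of 41 aligned sites, so the Hamming distance is 12.

12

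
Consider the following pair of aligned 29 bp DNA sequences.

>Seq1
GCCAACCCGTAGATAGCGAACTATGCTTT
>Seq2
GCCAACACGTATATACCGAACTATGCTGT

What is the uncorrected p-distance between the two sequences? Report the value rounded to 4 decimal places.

The sequences differ at positions 7 (C/A), 12 (G/T), 16 (G/C), 28 (T/G).
There are 4 differences over 29 sites, so p = 4/29 = 0.1379.

0.1379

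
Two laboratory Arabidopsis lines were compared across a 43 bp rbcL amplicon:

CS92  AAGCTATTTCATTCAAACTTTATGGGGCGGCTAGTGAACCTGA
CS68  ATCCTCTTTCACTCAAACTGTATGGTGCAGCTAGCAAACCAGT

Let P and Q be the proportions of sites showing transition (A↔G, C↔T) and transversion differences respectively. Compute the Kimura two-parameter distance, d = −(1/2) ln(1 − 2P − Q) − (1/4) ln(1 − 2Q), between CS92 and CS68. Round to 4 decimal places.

Differing sites — 2:A/T (Tv); 3:G/C (Tv); 6:A/C (Tv); 12:T/C (Ti); 20:T/G (Tv); 26:G/T (Tv); 29:G/A (Ti); 35:T/C (Ti); 36:G/A (Ti); 41:T/A (Tv); 43:A/T (Tv).
Of the 11 differences, 4 transitions and 7 transversions over 43 sites: P = 4/43 = 0.093023, Q = 7/43 = 0.162791.
d = −0.5·ln(0.651163) − 0.25·ln(0.674418) = −0.5·(-0.428995) − 0.25·(-0.393905) = 0.3130.

0.3130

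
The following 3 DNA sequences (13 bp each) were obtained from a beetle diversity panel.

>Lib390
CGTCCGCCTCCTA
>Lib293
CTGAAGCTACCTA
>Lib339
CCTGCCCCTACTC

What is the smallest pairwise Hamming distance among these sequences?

Pairwise Hamming distances:
  Lib390 vs Lib293: 6
  Lib390 vs Lib339: 5
  Lib293 vs Lib339: 9
The smallest is 5, between Lib390 and Lib339.

5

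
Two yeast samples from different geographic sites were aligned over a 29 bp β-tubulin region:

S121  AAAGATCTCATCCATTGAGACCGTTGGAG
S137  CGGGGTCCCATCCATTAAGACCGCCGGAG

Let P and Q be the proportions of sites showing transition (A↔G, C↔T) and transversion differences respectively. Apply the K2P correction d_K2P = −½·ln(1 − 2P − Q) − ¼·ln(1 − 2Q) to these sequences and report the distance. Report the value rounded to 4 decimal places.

Mismatches occur at site 1 (A↔C, transversion), site 2 (A↔G, transition), site 3 (A↔G, transition), site 5 (A↔G, transition), site 8 (T↔C, transition), site 17 (G↔A, transition), site 24 (T↔C, transition), site 25 (T↔C, transition).
Of the 8 differences, 7 transitions and 1 transversion over 29 sites: P = 7/29 = 0.241379, Q = 1/29 = 0.034483.
d = −0.5·ln(0.482759) − 0.25·ln(0.931034) = −0.5·(-0.728238) − 0.25·(-0.071459) = 0.3820.

0.3820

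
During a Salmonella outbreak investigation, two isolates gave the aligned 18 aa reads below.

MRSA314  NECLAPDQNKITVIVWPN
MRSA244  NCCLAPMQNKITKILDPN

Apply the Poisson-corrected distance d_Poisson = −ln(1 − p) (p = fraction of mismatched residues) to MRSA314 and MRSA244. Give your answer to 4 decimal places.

Mismatches occur at site 2 (E→C), site 7 (D→M), site 13 (V→K), site 15 (V→L), site 16 (W→D).
p = 5/18 = 0.277778.
d = −ln(1 − 0.277778) = −ln(0.722222) = 0.3254.

0.3254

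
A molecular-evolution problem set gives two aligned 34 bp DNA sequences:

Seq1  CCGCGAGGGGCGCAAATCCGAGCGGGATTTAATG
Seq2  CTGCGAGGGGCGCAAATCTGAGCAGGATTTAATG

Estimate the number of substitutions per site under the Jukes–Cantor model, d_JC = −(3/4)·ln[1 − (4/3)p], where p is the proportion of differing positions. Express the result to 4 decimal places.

The sequences differ at positions 2 (C/T), 19 (C/T), 24 (G/A).
p = 3/34 = 0.088235.
d = −0.75 · ln(1 − (4/3)·0.088235) = −0.75 · ln(0.882353) = −0.75 · (-0.125163) = 0.0939.

0.0939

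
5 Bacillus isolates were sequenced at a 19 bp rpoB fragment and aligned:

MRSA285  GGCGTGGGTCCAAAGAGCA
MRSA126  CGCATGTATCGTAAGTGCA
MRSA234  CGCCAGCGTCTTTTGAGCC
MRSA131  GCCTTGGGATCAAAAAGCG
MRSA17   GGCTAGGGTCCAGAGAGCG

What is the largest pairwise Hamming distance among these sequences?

13

Pairwise Hamming distances:
  MRSA285 vs MRSA126: 7
  MRSA285 vs MRSA234: 9
  MRSA285 vs MRSA131: 6
  MRSA285 vs MRSA17: 4
  MRSA126 vs MRSA234: 9
  MRSA126 vs MRSA131: 12
  MRSA126 vs MRSA17: 10
  MRSA234 vs MRSA131: 13
  MRSA234 vs MRSA17: 8
  MRSA131 vs MRSA17: 6
The largest is 13, between MRSA234 and MRSA131.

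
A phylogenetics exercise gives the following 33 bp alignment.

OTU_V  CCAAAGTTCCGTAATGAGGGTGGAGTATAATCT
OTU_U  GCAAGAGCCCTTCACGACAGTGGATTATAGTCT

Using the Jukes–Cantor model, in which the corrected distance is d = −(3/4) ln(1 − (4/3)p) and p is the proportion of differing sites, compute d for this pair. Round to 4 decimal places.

0.4975

Mismatches occur at site 1 (C→G), site 5 (A→G), site 6 (G→A), site 7 (T→G), site 8 (T→C), site 11 (G→T), site 13 (A→C), site 15 (T→C), site 18 (G→C), site 19 (G→A), site 25 (G→T), site 30 (A→G).
p = 12/33 = 0.363636.
d = −0.75 · ln(1 − (4/3)·0.363636) = −0.75 · ln(0.515152) = −0.75 · (-0.663293) = 0.4975.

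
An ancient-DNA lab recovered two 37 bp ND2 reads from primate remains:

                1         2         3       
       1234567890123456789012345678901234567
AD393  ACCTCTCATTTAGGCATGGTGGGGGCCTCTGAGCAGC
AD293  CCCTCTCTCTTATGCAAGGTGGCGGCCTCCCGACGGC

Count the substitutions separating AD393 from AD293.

11

Mismatches occur at site 1 (A↔C), site 8 (A↔T), site 9 (T↔C), site 13 (G↔T), site 17 (T↔A), site 23 (G↔C), site 30 (T↔C), site 31 (G↔C), site 32 (A↔G), site 33 (G↔A), site 35 (A↔G).
That gives 11 mismatches out of 37 aligned sites, so the Hamming distance is 11.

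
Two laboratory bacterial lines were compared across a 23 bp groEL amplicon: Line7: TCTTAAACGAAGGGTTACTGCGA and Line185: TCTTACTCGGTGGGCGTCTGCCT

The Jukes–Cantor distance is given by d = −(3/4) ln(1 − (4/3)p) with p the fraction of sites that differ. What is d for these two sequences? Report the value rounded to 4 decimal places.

0.5532

Mismatches occur at site 6 (A→C), site 7 (A→T), site 10 (A→G), site 11 (A→T), site 15 (T→C), site 16 (T→G), site 17 (A→T), site 22 (G→C), site 23 (A→T).
p = 9/23 = 0.391304.
d = −0.75 · ln(1 − (4/3)·0.391304) = −0.75 · ln(0.478261) = −0.75 · (-0.737599) = 0.5532.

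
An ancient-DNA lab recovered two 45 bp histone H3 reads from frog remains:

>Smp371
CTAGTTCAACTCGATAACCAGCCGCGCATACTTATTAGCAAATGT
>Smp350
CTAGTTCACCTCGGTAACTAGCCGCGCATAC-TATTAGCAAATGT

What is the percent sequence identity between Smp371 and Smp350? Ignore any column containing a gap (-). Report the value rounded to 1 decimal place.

93.2%

Excluding the 1 gap column leaves 44 comparable sites.
Mismatches occur at site 9 (A→C), site 14 (A→G), site 19 (C→T).
41 of the 44 comparable sites match, so the percent identity is 41/44 × 100 = 93.2%.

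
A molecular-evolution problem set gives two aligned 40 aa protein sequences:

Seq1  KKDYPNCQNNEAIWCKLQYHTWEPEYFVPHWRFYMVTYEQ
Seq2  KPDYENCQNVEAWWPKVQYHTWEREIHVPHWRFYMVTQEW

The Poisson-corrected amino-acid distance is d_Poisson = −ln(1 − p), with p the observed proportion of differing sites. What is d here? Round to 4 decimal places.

0.3216

The sequences differ at positions 2 (K/P), 5 (P/E), 10 (N/V), 13 (I/W), 15 (C/P), 17 (L/V), 24 (P/R), 26 (Y/I), 27 (F/H), 38 (Y/Q), 40 (Q/W).
p = 11/40 = 0.275000.
d = −ln(1 − 0.275000) = −ln(0.725000) = 0.3216.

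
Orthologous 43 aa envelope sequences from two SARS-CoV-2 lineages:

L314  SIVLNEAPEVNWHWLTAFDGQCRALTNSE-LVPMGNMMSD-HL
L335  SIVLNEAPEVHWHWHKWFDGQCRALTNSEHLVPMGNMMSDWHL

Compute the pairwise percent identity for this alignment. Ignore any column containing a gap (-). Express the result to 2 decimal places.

90.24%

Excluding the 2 gap columns leaves 41 comparable sites.
Differing sites — 11:N/H; 15:L/H; 16:T/K; 17:A/W.
37 of the 41 comparable sites match, so the percent identity is 37/41 × 100 = 90.24%.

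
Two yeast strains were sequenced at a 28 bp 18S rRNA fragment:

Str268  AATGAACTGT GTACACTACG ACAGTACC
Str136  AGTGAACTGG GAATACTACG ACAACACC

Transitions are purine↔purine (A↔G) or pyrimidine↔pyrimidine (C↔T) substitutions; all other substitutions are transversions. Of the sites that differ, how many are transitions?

4

The sequences differ at positions 2 (A/G, transition), 10 (T/G, transversion), 12 (T/A, transversion), 14 (C/T, transition), 24 (G/A, transition), 25 (T/C, transition).
Of the 6 differences, 4 transitions and 2 transversions, so the answer is 4.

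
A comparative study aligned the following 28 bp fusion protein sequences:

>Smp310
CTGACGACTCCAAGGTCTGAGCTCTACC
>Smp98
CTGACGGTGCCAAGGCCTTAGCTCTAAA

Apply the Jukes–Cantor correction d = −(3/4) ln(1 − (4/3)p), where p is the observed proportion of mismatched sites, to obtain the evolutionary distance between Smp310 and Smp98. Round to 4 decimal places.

Mismatches occur at site 7 (A↔G), site 8 (C↔T), site 9 (T↔G), site 16 (T↔C), site 19 (G↔T), site 27 (C↔A), site 28 (C↔A).
p = 7/28 = 0.250000.
d = −0.75 · ln(1 − (4/3)·0.250000) = −0.75 · ln(0.666667) = −0.75 · (-0.405465) = 0.3041.

0.3041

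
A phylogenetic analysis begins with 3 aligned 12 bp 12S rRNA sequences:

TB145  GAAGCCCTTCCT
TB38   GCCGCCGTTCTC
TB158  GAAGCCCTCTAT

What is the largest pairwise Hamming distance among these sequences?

Pairwise Hamming distances:
  TB145 vs TB38: 5
  TB145 vs TB158: 3
  TB38 vs TB158: 7
The largest is 7, between TB38 and TB158.

7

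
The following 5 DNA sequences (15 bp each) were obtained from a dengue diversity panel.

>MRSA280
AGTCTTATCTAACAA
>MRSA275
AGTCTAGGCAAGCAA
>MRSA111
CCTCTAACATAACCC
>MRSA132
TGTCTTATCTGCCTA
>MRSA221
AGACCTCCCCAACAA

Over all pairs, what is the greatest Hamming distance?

Pairwise Hamming distances:
  MRSA280 vs MRSA275: 5
  MRSA280 vs MRSA111: 7
  MRSA280 vs MRSA132: 4
  MRSA280 vs MRSA221: 5
  MRSA275 vs MRSA111: 9
  MRSA275 vs MRSA132: 8
  MRSA275 vs MRSA221: 7
  MRSA111 vs MRSA132: 9
  MRSA111 vs MRSA221: 10
  MRSA132 vs MRSA221: 9
The largest is 10, between MRSA111 and MRSA221.

10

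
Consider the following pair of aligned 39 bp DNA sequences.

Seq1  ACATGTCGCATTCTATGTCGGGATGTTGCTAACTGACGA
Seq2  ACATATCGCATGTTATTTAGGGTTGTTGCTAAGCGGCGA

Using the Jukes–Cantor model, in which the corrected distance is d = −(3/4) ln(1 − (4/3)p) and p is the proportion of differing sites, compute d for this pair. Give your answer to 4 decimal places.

Differing sites — 5:G/A; 12:T/G; 13:C/T; 17:G/T; 19:C/A; 23:A/T; 33:C/G; 34:T/C; 36:A/G.
p = 9/39 = 0.230769.
d = −0.75 · ln(1 − (4/3)·0.230769) = −0.75 · ln(0.692308) = −0.75 · (-0.367724) = 0.2758.

0.2758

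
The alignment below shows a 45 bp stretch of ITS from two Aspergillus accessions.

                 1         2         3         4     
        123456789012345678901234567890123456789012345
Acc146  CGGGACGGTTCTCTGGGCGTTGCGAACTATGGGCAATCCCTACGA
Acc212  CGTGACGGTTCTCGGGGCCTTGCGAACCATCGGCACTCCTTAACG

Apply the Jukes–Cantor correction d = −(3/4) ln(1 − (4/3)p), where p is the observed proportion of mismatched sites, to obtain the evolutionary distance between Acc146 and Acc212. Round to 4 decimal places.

0.2635

Differing sites — 3:G/T; 14:T/G; 19:G/C; 28:T/C; 31:G/C; 36:A/C; 40:C/T; 43:C/A; 44:G/C; 45:A/G.
p = 10/45 = 0.222222.
d = −0.75 · ln(1 − (4/3)·0.222222) = −0.75 · ln(0.703704) = −0.75 · (-0.351397) = 0.2635.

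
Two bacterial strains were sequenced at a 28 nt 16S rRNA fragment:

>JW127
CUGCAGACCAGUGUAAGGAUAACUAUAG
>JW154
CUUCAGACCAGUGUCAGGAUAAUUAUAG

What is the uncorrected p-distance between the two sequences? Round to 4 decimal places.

0.1071

The sequences differ at positions 3 (G/U), 15 (A/C), 23 (C/U).
There are 3 differences over 28 sites, so p = 3/28 = 0.1071.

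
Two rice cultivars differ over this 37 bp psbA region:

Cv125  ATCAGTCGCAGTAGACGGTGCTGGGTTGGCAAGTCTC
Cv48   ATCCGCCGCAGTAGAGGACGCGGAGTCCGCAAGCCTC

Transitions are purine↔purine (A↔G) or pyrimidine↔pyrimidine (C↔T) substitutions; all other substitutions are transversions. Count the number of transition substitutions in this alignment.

6

The sequences differ at positions 4 (A/C, transversion), 6 (T/C, transition), 16 (C/G, transversion), 18 (G/A, transition), 19 (T/C, transition), 22 (T/G, transversion), 24 (G/A, transition), 27 (T/C, transition), 28 (G/C, transversion), 34 (T/C, transition).
Of the 10 differences, 6 transitions and 4 transversions, so the answer is 6.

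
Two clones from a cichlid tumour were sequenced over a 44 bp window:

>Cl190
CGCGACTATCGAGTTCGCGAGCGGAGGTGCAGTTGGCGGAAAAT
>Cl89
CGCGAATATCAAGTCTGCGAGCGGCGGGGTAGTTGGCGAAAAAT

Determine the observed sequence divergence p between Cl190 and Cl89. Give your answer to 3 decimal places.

Differing sites — 6:C/A; 11:G/A; 15:T/C; 16:C/T; 25:A/C; 28:T/G; 30:C/T; 39:G/A.
There are 8 differences over 44 sites, so p = 8/44 = 0.182.

0.182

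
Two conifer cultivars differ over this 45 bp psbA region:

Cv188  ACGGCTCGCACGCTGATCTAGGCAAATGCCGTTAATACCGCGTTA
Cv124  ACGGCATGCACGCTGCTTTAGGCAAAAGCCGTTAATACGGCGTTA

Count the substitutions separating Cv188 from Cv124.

Differing sites — 6:T/A; 7:C/T; 16:A/C; 18:C/T; 27:T/A; 39:C/G.
That gives 6 mismatches out of 45 aligned sites, so the Hamming distance is 6.

6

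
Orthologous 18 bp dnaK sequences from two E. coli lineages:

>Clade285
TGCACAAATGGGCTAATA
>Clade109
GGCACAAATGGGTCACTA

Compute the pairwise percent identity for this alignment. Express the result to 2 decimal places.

Mismatches occur at site 1 (T↔G), site 13 (C↔T), site 14 (T↔C), site 16 (A↔C).
14 of the 18 sites match, so the percent identity is 14/18 × 100 = 77.78%.

77.78%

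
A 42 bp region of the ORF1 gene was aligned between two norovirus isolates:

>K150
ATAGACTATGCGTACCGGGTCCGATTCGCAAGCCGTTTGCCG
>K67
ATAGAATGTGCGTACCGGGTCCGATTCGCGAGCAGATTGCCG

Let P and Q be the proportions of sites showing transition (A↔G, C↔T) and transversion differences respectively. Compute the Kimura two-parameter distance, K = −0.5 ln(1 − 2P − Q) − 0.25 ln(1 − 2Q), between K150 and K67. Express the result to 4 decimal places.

Mismatches occur at site 6 (C→A, transversion), site 8 (A→G, transition), site 30 (A→G, transition), site 34 (C→A, transversion), site 36 (T→A, transversion).
Of the 5 differences, 2 transitions and 3 transversions over 42 sites: P = 2/42 = 0.047619, Q = 3/42 = 0.071429.
d = −0.5·ln(0.833333) − 0.25·ln(0.857142) = −0.5·(-0.182322) − 0.25·(-0.154152) = 0.1297.

0.1297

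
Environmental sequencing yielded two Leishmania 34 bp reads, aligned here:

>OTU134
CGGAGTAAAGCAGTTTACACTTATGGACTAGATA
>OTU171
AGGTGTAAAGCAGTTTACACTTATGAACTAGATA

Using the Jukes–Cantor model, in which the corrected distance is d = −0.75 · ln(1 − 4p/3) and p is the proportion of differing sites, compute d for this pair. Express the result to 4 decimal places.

The sequences differ at positions 1 (C/A), 4 (A/T), 26 (G/A).
p = 3/34 = 0.088235.
d = −0.75 · ln(1 − (4/3)·0.088235) = −0.75 · ln(0.882353) = −0.75 · (-0.125163) = 0.0939.

0.0939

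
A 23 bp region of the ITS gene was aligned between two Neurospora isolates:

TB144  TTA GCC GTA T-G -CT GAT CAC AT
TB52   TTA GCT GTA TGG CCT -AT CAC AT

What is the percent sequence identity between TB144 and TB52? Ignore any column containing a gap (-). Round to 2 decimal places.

95.00%

Excluding the 3 gap columns leaves 20 comparable sites.
Differing sites — 6:C/T.
19 of the 20 comparable sites match, so the percent identity is 19/20 × 100 = 95.00%.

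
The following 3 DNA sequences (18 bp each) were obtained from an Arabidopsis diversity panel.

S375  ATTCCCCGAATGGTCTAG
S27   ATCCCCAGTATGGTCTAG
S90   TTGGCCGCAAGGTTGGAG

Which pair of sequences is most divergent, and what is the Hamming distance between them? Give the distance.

Pairwise Hamming distances:
  S375 vs S27: 3
  S375 vs S90: 9
  S27 vs S90: 10
The largest is 10, between S27 and S90.

10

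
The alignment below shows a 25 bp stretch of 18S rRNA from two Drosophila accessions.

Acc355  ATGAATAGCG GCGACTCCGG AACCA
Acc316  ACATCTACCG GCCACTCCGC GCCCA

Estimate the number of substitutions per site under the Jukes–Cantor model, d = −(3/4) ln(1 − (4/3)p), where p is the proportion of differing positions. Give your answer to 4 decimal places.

0.4904

Differing sites — 2:T/C; 3:G/A; 4:A/T; 5:A/C; 8:G/C; 13:G/C; 20:G/C; 21:A/G; 22:A/C.
p = 9/25 = 0.360000.
d = −0.75 · ln(1 − (4/3)·0.360000) = −0.75 · ln(0.520000) = −0.75 · (-0.653926) = 0.4904.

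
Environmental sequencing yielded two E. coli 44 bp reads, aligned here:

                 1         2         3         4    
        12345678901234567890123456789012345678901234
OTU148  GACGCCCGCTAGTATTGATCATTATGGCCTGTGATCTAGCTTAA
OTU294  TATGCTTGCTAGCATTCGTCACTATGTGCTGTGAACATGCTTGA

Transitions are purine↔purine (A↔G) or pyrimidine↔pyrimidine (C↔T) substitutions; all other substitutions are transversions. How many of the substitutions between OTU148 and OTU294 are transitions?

The sequences differ at positions 1 (G/T, transversion), 3 (C/T, transition), 6 (C/T, transition), 7 (C/T, transition), 13 (T/C, transition), 17 (G/C, transversion), 18 (A/G, transition), 22 (T/C, transition), 27 (G/T, transversion), 28 (C/G, transversion), 35 (T/A, transversion), 37 (T/A, transversion), 38 (A/T, transversion), 43 (A/G, transition).
Of the 14 differences, 7 transitions and 7 transversions, so the answer is 7.

7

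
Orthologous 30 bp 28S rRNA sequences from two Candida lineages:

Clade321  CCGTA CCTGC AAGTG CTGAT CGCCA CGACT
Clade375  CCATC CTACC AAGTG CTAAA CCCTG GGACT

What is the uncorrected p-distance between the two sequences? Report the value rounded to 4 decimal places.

Differing sites — 3:G/A; 5:A/C; 7:C/T; 8:T/A; 9:G/C; 18:G/A; 20:T/A; 22:G/C; 24:C/T; 25:A/G; 26:C/G.
There are 11 differences over 30 sites, so p = 11/30 = 0.3667.

0.3667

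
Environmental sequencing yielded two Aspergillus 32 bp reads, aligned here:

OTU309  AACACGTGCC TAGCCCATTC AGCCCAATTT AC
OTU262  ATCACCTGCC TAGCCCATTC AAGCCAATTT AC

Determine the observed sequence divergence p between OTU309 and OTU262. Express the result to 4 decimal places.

0.1250

Differing sites — 2:A/T; 6:G/C; 22:G/A; 23:C/G.
There are 4 differences over 32 sites, so p = 4/32 = 0.1250.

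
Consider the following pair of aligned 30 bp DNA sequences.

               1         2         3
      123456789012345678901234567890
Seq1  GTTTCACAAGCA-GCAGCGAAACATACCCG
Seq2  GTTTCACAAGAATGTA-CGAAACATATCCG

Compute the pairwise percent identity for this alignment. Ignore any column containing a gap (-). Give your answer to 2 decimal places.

Excluding the 2 gap columns leaves 28 comparable sites.
The sequences differ at positions 11 (C/A), 15 (C/T), 27 (C/T).
25 of the 28 comparable sites match, so the percent identity is 25/28 × 100 = 89.29%.

89.29%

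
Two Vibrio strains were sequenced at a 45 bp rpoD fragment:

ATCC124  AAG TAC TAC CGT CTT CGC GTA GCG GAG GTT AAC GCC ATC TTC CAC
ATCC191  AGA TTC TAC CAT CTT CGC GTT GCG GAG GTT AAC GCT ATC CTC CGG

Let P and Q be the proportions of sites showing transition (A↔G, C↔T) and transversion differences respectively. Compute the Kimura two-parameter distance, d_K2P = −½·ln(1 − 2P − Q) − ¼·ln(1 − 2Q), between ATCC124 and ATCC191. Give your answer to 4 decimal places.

Differing sites — 2:A/G (Ti); 3:G/A (Ti); 5:A/T (Tv); 11:G/A (Ti); 21:A/T (Tv); 36:C/T (Ti); 40:T/C (Ti); 44:A/G (Ti); 45:C/G (Tv).
Of the 9 differences, 6 transitions and 3 transversions over 45 sites: P = 6/45 = 0.133333, Q = 3/45 = 0.066667.
d = −0.5·ln(0.666667) − 0.25·ln(0.866666) = −0.5·(-0.405465) − 0.25·(-0.143102) = 0.2385.

0.2385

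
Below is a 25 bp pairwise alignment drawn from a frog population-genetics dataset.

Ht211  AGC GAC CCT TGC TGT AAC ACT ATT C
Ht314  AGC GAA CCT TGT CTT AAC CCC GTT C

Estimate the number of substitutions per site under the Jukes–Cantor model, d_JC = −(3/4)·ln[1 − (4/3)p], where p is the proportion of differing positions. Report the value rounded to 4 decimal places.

The sequences differ at positions 6 (C/A), 12 (C/T), 13 (T/C), 14 (G/T), 19 (A/C), 21 (T/C), 22 (A/G).
p = 7/25 = 0.280000.
d = −0.75 · ln(1 − (4/3)·0.280000) = −0.75 · ln(0.626667) = −0.75 · (-0.467340) = 0.3505.

0.3505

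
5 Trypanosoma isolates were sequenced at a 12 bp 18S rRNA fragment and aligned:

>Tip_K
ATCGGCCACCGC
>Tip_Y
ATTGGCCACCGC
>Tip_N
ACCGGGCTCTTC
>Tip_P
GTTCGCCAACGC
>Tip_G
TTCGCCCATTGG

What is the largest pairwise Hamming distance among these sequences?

Pairwise Hamming distances:
  Tip_K vs Tip_Y: 1
  Tip_K vs Tip_N: 5
  Tip_K vs Tip_P: 4
  Tip_K vs Tip_G: 5
  Tip_Y vs Tip_N: 6
  Tip_Y vs Tip_P: 3
  Tip_Y vs Tip_G: 6
  Tip_N vs Tip_P: 9
  Tip_N vs Tip_G: 8
  Tip_P vs Tip_G: 7
The largest is 9, between Tip_N and Tip_P.

9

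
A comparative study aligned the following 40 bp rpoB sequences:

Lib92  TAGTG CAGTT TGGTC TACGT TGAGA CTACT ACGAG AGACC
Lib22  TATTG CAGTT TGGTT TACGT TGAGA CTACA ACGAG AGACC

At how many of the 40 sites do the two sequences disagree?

3

Differing sites — 3:G/T; 15:C/T; 30:T/A.
That gives 3 mismatches out of 40 aligned sites, so the Hamming distance is 3.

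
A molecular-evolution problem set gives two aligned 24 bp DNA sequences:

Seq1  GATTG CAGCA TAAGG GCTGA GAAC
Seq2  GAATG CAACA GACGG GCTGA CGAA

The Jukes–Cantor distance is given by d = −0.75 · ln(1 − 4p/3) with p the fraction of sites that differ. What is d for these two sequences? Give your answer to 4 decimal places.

0.3694

Differing sites — 3:T/A; 8:G/A; 11:T/G; 13:A/C; 21:G/C; 22:A/G; 24:C/A.
p = 7/24 = 0.291667.
d = −0.75 · ln(1 − (4/3)·0.291667) = −0.75 · ln(0.611111) = −0.75 · (-0.492477) = 0.3694.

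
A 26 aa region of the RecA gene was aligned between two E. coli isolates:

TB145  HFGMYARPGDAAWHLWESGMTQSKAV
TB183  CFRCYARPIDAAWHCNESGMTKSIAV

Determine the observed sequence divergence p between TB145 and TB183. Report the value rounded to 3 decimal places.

Differing sites — 1:H/C; 3:G/R; 4:M/C; 9:G/I; 15:L/C; 16:W/N; 22:Q/K; 24:K/I.
There are 8 differences over 26 sites, so p = 8/26 = 0.308.

0.308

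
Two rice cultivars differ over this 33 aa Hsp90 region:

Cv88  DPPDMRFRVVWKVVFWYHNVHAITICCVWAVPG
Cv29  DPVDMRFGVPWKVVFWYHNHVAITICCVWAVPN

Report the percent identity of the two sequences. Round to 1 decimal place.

Differing sites — 3:P/V; 8:R/G; 10:V/P; 20:V/H; 21:H/V; 33:G/N.
27 of the 33 sites match, so the percent identity is 27/33 × 100 = 81.8%.

81.8%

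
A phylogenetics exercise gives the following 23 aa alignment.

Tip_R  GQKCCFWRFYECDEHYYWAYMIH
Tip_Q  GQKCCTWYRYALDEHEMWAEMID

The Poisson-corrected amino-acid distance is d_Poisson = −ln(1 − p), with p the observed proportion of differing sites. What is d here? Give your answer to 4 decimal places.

Mismatches occur at site 6 (F/T), site 8 (R/Y), site 9 (F/R), site 11 (E/A), site 12 (C/L), site 16 (Y/E), site 17 (Y/M), site 20 (Y/E), site 23 (H/D).
p = 9/23 = 0.391304.
d = −ln(1 − 0.391304) = −ln(0.608696) = 0.4964.

0.4964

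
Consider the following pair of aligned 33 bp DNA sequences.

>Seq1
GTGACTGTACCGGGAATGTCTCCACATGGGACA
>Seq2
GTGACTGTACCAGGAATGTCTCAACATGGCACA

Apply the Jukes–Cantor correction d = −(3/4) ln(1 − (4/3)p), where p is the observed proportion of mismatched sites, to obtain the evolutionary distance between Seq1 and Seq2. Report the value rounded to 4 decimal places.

0.0969

Mismatches occur at site 12 (G↔A), site 23 (C↔A), site 30 (G↔C).
p = 3/33 = 0.090909.
d = −0.75 · ln(1 − (4/3)·0.090909) = −0.75 · ln(0.878788) = −0.75 · (-0.129212) = 0.0969.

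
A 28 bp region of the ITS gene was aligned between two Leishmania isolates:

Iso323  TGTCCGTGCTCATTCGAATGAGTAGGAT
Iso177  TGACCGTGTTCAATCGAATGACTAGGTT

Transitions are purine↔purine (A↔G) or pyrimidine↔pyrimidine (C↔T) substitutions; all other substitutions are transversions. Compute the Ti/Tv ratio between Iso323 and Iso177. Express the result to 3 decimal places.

0.250

Mismatches occur at site 3 (T→A, transversion), site 9 (C→T, transition), site 13 (T→A, transversion), site 22 (G→C, transversion), site 27 (A→T, transversion).
Of the 5 differences, 1 transition and 4 transversions, so Ti/Tv = 1/4 = 0.250.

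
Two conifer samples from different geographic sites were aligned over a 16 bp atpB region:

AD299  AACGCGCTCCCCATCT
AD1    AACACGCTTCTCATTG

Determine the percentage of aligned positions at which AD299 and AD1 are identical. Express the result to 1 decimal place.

68.8%

The sequences differ at positions 4 (G/A), 9 (C/T), 11 (C/T), 15 (C/T), 16 (T/G).
11 of the 16 sites match, so the percent identity is 11/16 × 100 = 68.8%.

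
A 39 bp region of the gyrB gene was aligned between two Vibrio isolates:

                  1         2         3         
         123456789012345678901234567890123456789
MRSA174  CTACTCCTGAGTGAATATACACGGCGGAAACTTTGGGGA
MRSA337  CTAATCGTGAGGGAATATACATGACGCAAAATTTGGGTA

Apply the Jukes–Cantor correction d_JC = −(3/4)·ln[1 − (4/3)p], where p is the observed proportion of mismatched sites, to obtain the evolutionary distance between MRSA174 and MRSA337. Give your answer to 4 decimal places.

0.2396

The sequences differ at positions 4 (C/A), 7 (C/G), 12 (T/G), 22 (C/T), 24 (G/A), 27 (G/C), 31 (C/A), 38 (G/T).
p = 8/39 = 0.205128.
d = −0.75 · ln(1 − (4/3)·0.205128) = −0.75 · ln(0.726496) = −0.75 · (-0.319522) = 0.2396.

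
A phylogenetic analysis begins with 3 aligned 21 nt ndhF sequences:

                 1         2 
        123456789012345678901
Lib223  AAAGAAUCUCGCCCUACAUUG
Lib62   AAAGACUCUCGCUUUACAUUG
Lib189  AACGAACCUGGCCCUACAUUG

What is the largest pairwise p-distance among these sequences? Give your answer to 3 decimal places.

0.286

Pairwise Hamming distances:
  Lib223 vs Lib62: 3
  Lib223 vs Lib189: 3
  Lib62 vs Lib189: 6
The largest is 6 mismatches, between Lib62 and Lib189; p = 6/21 = 0.286.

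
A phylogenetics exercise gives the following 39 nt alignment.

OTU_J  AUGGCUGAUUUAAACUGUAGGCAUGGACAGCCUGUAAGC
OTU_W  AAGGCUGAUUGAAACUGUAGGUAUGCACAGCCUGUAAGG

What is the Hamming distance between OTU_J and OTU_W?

5

Mismatches occur at site 2 (U→A), site 11 (U→G), site 22 (C→U), site 26 (G→C), site 39 (C→G).
That gives 5 mismatches out of 39 aligned sites, so the Hamming distance is 5.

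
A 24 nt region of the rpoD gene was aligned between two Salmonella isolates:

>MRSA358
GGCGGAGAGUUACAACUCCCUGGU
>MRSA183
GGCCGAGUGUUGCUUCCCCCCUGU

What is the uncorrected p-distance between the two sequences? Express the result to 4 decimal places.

Differing sites — 4:G/C; 8:A/U; 12:A/G; 14:A/U; 15:A/U; 17:U/C; 21:U/C; 22:G/U.
There are 8 differences over 24 sites, so p = 8/24 = 0.3333.

0.3333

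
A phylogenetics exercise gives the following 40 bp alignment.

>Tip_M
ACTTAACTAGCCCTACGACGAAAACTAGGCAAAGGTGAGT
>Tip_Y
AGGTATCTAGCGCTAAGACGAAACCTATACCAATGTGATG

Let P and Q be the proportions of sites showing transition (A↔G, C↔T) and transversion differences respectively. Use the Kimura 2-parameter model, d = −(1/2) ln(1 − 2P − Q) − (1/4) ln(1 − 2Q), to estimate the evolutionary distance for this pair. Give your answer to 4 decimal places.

0.3961

Differing sites — 2:C/G (Tv); 3:T/G (Tv); 6:A/T (Tv); 12:C/G (Tv); 16:C/A (Tv); 24:A/C (Tv); 28:G/T (Tv); 29:G/A (Ti); 31:A/C (Tv); 34:G/T (Tv); 39:G/T (Tv); 40:T/G (Tv).
Of the 12 differences, 1 transition and 11 transversions over 40 sites: P = 1/40 = 0.025000, Q = 11/40 = 0.275000.
d = −0.5·ln(0.675000) − 0.25·ln(0.450000) = −0.5·(-0.393043) − 0.25·(-0.798508) = 0.3961.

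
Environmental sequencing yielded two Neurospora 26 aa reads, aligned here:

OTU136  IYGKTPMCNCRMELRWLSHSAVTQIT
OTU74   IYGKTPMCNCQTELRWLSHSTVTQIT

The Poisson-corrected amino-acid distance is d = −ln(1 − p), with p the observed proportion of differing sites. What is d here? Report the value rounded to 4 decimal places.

0.1226

Differing sites — 11:R/Q; 12:M/T; 21:A/T.
p = 3/26 = 0.115385.
d = −ln(1 − 0.115385) = −ln(0.884615) = 0.1226.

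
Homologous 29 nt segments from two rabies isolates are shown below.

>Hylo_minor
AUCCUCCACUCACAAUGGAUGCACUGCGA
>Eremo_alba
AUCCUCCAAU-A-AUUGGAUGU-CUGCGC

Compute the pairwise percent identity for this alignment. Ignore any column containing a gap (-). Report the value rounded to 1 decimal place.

Excluding the 3 gap columns leaves 26 comparable sites.
Mismatches occur at site 9 (C/A), site 15 (A/U), site 22 (C/U), site 29 (A/C).
22 of the 26 comparable sites match, so the percent identity is 22/26 × 100 = 84.6%.

84.6%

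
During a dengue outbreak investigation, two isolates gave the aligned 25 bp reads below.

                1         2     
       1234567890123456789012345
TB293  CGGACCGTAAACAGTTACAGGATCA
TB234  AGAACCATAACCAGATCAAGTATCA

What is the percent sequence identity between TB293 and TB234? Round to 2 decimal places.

68.00%

Differing sites — 1:C/A; 3:G/A; 7:G/A; 11:A/C; 15:T/A; 17:A/C; 18:C/A; 21:G/T.
17 of the 25 sites match, so the percent identity is 17/25 × 100 = 68.00%.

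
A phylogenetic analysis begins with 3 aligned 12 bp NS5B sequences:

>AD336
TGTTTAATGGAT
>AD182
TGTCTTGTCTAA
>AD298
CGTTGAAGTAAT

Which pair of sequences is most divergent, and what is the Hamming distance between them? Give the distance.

Pairwise Hamming distances:
  AD336 vs AD182: 6
  AD336 vs AD298: 5
  AD182 vs AD298: 9
The largest is 9, between AD182 and AD298.

9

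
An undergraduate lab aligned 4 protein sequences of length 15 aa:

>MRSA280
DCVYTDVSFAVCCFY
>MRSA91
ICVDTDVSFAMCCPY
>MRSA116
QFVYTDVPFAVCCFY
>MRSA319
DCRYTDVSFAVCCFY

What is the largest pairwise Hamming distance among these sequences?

Pairwise Hamming distances:
  MRSA280 vs MRSA91: 4
  MRSA280 vs MRSA116: 3
  MRSA280 vs MRSA319: 1
  MRSA91 vs MRSA116: 6
  MRSA91 vs MRSA319: 5
  MRSA116 vs MRSA319: 4
The largest is 6, between MRSA91 and MRSA116.

6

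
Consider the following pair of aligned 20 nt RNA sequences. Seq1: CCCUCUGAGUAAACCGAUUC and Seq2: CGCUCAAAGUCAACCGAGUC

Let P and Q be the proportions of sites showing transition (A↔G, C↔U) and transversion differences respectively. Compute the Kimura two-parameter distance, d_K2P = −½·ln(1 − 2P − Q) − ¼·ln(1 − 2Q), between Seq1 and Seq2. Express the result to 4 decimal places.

The sequences differ at positions 2 (C/G, transversion), 6 (U/A, transversion), 7 (G/A, transition), 11 (A/C, transversion), 18 (U/G, transversion).
Of the 5 differences, 1 transition and 4 transversions over 20 sites: P = 1/20 = 0.050000, Q = 4/20 = 0.200000.
d = −0.5·ln(0.700000) − 0.25·ln(0.600000) = −0.5·(-0.356675) − 0.25·(-0.510826) = 0.3060.

0.3060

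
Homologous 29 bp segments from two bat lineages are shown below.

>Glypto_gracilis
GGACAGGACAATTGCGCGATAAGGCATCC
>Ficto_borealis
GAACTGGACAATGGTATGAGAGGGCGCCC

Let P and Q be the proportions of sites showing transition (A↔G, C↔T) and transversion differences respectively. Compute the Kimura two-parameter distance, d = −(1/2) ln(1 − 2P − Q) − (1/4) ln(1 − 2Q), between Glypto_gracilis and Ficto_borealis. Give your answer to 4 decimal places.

0.4991

The sequences differ at positions 2 (G/A, transition), 5 (A/T, transversion), 13 (T/G, transversion), 15 (C/T, transition), 16 (G/A, transition), 17 (C/T, transition), 20 (T/G, transversion), 22 (A/G, transition), 26 (A/G, transition), 27 (T/C, transition).
Of the 10 differences, 7 transitions and 3 transversions over 29 sites: P = 7/29 = 0.241379, Q = 3/29 = 0.103448.
d = −0.5·ln(0.413794) − 0.25·ln(0.793104) = −0.5·(-0.882387) − 0.25·(-0.231801) = 0.4991.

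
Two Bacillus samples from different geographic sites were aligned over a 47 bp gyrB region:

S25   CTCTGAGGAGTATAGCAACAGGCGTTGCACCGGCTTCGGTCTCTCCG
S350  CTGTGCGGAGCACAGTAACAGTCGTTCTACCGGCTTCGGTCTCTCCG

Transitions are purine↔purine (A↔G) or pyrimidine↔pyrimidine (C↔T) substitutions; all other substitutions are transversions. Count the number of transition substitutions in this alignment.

4

Differing sites — 3:C/G (Tv); 6:A/C (Tv); 11:T/C (Ti); 13:T/C (Ti); 16:C/T (Ti); 22:G/T (Tv); 27:G/C (Tv); 28:C/T (Ti).
Of the 8 differences, 4 transitions and 4 transversions, so the answer is 4.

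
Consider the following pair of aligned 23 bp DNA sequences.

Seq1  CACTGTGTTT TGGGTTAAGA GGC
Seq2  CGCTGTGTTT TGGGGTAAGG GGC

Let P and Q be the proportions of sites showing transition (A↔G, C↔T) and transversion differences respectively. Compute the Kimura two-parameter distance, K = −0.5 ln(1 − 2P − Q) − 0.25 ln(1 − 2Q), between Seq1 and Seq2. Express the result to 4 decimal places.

The sequences differ at positions 2 (A/G, transition), 15 (T/G, transversion), 20 (A/G, transition).
Of the 3 differences, 2 transitions and 1 transversion over 23 sites: P = 2/23 = 0.086957, Q = 1/23 = 0.043478.
d = −0.5·ln(0.782608) − 0.25·ln(0.913044) = −0.5·(-0.245123) − 0.25·(-0.090971) = 0.1453.

0.1453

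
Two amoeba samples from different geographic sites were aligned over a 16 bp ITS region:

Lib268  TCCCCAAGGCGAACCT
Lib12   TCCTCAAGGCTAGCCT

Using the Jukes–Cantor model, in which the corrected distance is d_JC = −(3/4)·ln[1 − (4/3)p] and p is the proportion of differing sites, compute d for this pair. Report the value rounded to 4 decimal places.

Mismatches occur at site 4 (C↔T), site 11 (G↔T), site 13 (A↔G).
p = 3/16 = 0.187500.
d = −0.75 · ln(1 − (4/3)·0.187500) = −0.75 · ln(0.750000) = −0.75 · (-0.287682) = 0.2158.

0.2158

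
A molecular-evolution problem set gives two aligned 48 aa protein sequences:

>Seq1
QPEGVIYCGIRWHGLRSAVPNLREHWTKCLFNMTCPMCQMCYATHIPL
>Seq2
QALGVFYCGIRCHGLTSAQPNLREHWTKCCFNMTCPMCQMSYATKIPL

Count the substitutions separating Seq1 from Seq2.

9

The sequences differ at positions 2 (P/A), 3 (E/L), 6 (I/F), 12 (W/C), 16 (R/T), 19 (V/Q), 30 (L/C), 41 (C/S), 45 (H/K).
That gives 9 mismatches out of 48 aligned sites, so the Hamming distance is 9.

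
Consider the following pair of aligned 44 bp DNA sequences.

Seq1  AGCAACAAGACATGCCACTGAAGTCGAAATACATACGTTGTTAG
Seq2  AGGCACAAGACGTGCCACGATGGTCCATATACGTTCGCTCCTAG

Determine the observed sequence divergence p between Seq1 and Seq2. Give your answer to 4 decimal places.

Mismatches occur at site 3 (C/G), site 4 (A/C), site 12 (A/G), site 19 (T/G), site 20 (G/A), site 21 (A/T), site 22 (A/G), site 26 (G/C), site 28 (A/T), site 33 (A/G), site 35 (A/T), site 38 (T/C), site 40 (G/C), site 41 (T/C).
There are 14 differences over 44 sites, so p = 14/44 = 0.3182.

0.3182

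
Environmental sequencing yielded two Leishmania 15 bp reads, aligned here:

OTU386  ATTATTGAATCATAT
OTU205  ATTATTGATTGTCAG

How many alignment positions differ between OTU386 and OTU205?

5

Mismatches occur at site 9 (A→T), site 11 (C→G), site 12 (A→T), site 13 (T→C), site 15 (T→G).
That gives 5 mismatches out of 15 aligned sites, so the Hamming distance is 5.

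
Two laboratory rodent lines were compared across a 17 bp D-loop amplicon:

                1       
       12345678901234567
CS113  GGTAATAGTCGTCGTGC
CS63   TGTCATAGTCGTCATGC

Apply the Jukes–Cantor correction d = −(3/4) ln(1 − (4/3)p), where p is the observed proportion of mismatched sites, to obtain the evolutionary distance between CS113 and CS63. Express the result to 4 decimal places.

Differing sites — 1:G/T; 4:A/C; 14:G/A.
p = 3/17 = 0.176471.
d = −0.75 · ln(1 − (4/3)·0.176471) = −0.75 · ln(0.764705) = −0.75 · (-0.268265) = 0.2012.

0.2012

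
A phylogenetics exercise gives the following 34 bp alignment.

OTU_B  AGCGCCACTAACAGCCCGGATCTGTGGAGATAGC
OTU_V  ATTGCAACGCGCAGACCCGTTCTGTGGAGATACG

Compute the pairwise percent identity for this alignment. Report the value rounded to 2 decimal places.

67.65%

Mismatches occur at site 2 (G↔T), site 3 (C↔T), site 6 (C↔A), site 9 (T↔G), site 10 (A↔C), site 11 (A↔G), site 15 (C↔A), site 18 (G↔C), site 20 (A↔T), site 33 (G↔C), site 34 (C↔G).
23 of the 34 sites match, so the percent identity is 23/34 × 100 = 67.65%.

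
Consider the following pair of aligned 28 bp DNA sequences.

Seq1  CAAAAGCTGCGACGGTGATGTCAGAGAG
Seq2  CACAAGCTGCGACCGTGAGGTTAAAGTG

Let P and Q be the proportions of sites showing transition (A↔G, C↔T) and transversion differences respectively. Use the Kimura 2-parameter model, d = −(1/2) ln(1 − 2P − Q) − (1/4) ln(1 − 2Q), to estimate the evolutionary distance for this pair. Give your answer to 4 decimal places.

Differing sites — 3:A/C (Tv); 14:G/C (Tv); 19:T/G (Tv); 22:C/T (Ti); 24:G/A (Ti); 27:A/T (Tv).
Of the 6 differences, 2 transitions and 4 transversions over 28 sites: P = 2/28 = 0.071429, Q = 4/28 = 0.142857.
d = −0.5·ln(0.714285) − 0.25·ln(0.714286) = −0.5·(-0.336473) − 0.25·(-0.336472) = 0.2524.

0.2524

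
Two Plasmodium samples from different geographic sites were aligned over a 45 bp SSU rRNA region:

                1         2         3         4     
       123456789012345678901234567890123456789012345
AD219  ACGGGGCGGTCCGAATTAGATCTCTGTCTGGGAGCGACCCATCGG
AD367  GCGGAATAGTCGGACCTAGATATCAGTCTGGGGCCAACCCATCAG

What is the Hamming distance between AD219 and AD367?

14

The sequences differ at positions 1 (A/G), 5 (G/A), 6 (G/A), 7 (C/T), 8 (G/A), 12 (C/G), 15 (A/C), 16 (T/C), 22 (C/A), 25 (T/A), 33 (A/G), 34 (G/C), 36 (G/A), 44 (G/A).
That gives 14 mismatches out of 45 aligned sites, so the Hamming distance is 14.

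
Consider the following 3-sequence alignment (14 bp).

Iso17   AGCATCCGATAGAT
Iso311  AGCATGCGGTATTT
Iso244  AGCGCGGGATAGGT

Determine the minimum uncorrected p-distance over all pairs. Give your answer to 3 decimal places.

Pairwise Hamming distances:
  Iso17 vs Iso311: 4
  Iso17 vs Iso244: 5
  Iso311 vs Iso244: 6
The smallest is 4 mismatches, between Iso17 and Iso311; p = 4/14 = 0.286.

0.286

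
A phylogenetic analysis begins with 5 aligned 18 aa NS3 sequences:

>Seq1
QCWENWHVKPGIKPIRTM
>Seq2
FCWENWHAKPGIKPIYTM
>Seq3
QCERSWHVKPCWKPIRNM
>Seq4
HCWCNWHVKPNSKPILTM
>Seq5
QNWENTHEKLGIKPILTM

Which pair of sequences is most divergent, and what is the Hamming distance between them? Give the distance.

11

Pairwise Hamming distances:
  Seq1 vs Seq2: 3
  Seq1 vs Seq3: 6
  Seq1 vs Seq4: 5
  Seq1 vs Seq5: 5
  Seq2 vs Seq3: 9
  Seq2 vs Seq4: 6
  Seq2 vs Seq5: 6
  Seq3 vs Seq4: 8
  Seq3 vs Seq5: 11
  Seq4 vs Seq5: 8
The largest is 11, between Seq3 and Seq5.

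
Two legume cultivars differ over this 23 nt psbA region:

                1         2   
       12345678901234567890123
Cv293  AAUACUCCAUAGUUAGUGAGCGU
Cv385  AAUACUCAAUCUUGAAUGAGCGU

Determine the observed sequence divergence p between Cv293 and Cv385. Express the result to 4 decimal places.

Mismatches occur at site 8 (C/A), site 11 (A/C), site 12 (G/U), site 14 (U/G), site 16 (G/A).
There are 5 differences over 23 sites, so p = 5/23 = 0.2174.

0.2174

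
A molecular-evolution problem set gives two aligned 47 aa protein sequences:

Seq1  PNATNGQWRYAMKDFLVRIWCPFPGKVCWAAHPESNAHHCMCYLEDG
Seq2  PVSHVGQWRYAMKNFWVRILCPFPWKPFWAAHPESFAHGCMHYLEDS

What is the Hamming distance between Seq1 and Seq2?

Mismatches occur at site 2 (N↔V), site 3 (A↔S), site 4 (T↔H), site 5 (N↔V), site 14 (D↔N), site 16 (L↔W), site 20 (W↔L), site 25 (G↔W), site 27 (V↔P), site 28 (C↔F), site 36 (N↔F), site 39 (H↔G), site 42 (C↔H), site 47 (G↔S).
That gives 14 mismatches out of 47 aligned sites, so the Hamming distance is 14.

14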